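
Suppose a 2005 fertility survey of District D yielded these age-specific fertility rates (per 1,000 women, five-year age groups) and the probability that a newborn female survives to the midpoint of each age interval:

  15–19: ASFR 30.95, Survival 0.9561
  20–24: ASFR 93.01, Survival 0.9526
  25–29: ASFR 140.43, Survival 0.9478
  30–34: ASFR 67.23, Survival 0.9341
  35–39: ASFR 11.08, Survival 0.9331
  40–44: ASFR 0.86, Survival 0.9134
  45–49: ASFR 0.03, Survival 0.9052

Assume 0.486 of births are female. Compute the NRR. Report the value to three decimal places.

0.790

Proportion female at birth = 0.486.
Survival-weighted fertility by age (5·fₓ·Sₓ):
  15–19: 5 × 30.95/1000 × 0.9561 = 0.14796
  20–24: 5 × 93.01/1000 × 0.9526 = 0.44301
  25–29: 5 × 140.43/1000 × 0.9478 = 0.66550
  30–34: 5 × 67.23/1000 × 0.9341 = 0.31400
  35–39: 5 × 11.08/1000 × 0.9331 = 0.05169
  40–44: 5 × 0.86/1000 × 0.9134 = 0.00393
  45–49: 5 × 0.03/1000 × 0.9052 = 0.00014
Sum = 1.62623
NRR = 0.486 × 1.62623 = 0.79035
NRR < 1, so the cohort does not fully replace itself.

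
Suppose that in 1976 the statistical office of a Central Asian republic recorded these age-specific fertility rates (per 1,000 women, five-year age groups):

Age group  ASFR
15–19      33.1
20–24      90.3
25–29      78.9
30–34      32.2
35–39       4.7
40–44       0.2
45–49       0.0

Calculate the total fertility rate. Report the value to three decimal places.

Sum of ASFRs = 33.1 + 90.3 + 78.9 + 32.2 + 4.7 + 0.2 + 0.0 = 239.4
TFR = 5 × 239.4 / 1000 = 1.197

1.197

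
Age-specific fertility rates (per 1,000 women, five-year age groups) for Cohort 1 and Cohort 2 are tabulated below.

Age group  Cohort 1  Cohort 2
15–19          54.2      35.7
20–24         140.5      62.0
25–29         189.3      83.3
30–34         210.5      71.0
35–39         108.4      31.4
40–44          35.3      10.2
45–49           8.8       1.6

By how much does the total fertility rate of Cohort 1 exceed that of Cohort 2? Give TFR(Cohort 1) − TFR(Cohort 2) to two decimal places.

Cohort 1:
  Sum of ASFRs = 54.2 + 140.5 + 189.3 + 210.5 + 108.4 + 35.3 + 8.8 = 747.0
  TFR = 5 × 747.0 / 1000 = 3.735
Cohort 2:
  Sum of ASFRs = 35.7 + 62.0 + 83.3 + 71.0 + 31.4 + 10.2 + 1.6 = 295.2
  TFR = 5 × 295.2 / 1000 = 1.476
Difference = 3.735 − 1.476 = 2.259

2.26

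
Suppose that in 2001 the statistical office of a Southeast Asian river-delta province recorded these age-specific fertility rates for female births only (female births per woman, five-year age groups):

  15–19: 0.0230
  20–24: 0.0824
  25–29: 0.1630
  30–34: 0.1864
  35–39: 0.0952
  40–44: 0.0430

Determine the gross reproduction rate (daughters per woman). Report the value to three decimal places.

Sum of female ASFRs = 0.0230 + 0.0824 + 0.1630 + 0.1864 + 0.0952 + 0.0430 = 0.5930
GRR = 5 × 0.5930 = 2.965

2.965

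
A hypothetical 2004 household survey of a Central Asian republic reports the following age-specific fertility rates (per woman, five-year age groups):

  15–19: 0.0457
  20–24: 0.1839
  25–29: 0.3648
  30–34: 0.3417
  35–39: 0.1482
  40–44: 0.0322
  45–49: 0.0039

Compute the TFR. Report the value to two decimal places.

Sum of ASFRs = 0.0457 + 0.1839 + 0.3648 + 0.3417 + 0.1482 + 0.0322 + 0.0039 = 1.1204
TFR = 5 × 1.1204 = 5.602

5.60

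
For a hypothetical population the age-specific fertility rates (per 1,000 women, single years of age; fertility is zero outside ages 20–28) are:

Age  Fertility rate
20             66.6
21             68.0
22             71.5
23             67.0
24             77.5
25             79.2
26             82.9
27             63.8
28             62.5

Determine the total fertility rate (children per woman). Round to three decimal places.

Sum of ASFRs = 66.6 + 68.0 + 71.5 + 67.0 + 77.5 + 79.2 + 82.9 + 63.8 + 62.5 = 639.0
TFR = 639.0 / 1000 = 0.639

0.639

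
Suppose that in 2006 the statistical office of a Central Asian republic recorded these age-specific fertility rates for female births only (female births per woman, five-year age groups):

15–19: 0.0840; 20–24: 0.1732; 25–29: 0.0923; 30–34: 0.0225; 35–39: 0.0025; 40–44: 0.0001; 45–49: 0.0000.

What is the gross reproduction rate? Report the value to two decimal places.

Sum of female ASFRs = 0.0840 + 0.1732 + 0.0923 + 0.0225 + 0.0025 + 0.0001 + 0.0000 = 0.3746
GRR = 5 × 0.3746 = 1.873

1.87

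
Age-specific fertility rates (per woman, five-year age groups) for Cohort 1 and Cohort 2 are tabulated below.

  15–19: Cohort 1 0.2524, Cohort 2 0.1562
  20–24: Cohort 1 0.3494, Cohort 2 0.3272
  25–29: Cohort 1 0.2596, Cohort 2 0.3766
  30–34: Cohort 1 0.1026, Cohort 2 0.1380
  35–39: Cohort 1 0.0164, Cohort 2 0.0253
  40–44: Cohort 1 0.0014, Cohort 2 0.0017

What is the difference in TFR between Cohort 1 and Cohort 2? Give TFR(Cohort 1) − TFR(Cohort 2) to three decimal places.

-0.216

Cohort 1:
  Sum of ASFRs = 0.2524 + 0.3494 + 0.2596 + 0.1026 + 0.0164 + 0.0014 = 0.9818
  TFR = 5 × 0.9818 = 4.909
Cohort 2:
  Sum of ASFRs = 0.1562 + 0.3272 + 0.3766 + 0.1380 + 0.0253 + 0.0017 = 1.0250
  TFR = 5 × 1.0250 = 5.125
Difference = 4.909 − 5.125 = -0.216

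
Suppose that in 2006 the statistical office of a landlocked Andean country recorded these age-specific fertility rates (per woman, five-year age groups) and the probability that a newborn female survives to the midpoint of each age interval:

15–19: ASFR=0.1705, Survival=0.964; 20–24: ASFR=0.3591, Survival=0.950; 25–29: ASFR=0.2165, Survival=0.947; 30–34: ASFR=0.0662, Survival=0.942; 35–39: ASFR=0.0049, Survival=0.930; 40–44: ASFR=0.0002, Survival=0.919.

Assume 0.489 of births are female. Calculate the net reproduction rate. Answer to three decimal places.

1.901

Proportion female at birth = 0.489.
Weighting each age-specific rate by interval width and survival:
  15–19: 5 × 0.1705 × 0.964 = 0.82181
  20–24: 5 × 0.3591 × 0.950 = 1.70573
  25–29: 5 × 0.2165 × 0.947 = 1.02513
  30–34: 5 × 0.0662 × 0.942 = 0.31180
  35–39: 5 × 0.0049 × 0.930 = 0.02279
  40–44: 5 × 0.0002 × 0.919 = 0.00092
Sum = 3.88818
NRR = 0.489 × 3.88818 = 1.90132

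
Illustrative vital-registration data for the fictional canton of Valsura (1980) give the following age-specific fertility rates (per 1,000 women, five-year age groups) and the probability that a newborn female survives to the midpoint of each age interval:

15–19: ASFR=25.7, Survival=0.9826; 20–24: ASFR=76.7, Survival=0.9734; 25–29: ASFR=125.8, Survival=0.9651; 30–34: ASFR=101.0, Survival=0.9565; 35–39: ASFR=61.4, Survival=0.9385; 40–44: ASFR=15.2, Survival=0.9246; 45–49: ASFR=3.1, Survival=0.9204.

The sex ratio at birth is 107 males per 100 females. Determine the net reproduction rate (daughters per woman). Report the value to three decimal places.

Proportion female at birth = 100 / (100 + 107) = 0.48309.
Per-age-group product (5 × ASFR × survival probability):
  15–19: 5 × 25.7/1000 × 0.9826 = 0.12626
  20–24: 5 × 76.7/1000 × 0.9734 = 0.37330
  25–29: 5 × 125.8/1000 × 0.9651 = 0.60705
  30–34: 5 × 101.0/1000 × 0.9565 = 0.48303
  35–39: 5 × 61.4/1000 × 0.9385 = 0.28812
  40–44: 5 × 15.2/1000 × 0.9246 = 0.07027
  45–49: 5 × 3.1/1000 × 0.9204 = 0.01427
Sum = 1.96230
NRR = 0.48309 × 1.96230 = 0.94797

0.948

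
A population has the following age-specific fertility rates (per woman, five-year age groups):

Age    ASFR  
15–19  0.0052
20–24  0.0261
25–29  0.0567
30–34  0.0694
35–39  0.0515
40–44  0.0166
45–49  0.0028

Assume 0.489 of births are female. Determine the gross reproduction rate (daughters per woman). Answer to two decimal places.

Proportion female at birth = 0.489.
Sum of ASFRs = 0.0052 + 0.0261 + 0.0567 + 0.0694 + 0.0515 + 0.0166 + 0.0028 = 0.2283
TFR = 5 × 0.2283 = 1.1415
GRR = 0.489 × 1.1415 = 0.55819

0.56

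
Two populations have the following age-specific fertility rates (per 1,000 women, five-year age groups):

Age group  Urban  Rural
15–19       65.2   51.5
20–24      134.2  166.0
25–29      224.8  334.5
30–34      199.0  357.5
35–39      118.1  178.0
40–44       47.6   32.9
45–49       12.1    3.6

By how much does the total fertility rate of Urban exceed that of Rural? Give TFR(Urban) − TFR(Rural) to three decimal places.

Urban:
  Sum of ASFRs = 65.2 + 134.2 + 224.8 + 199.0 + 118.1 + 47.6 + 12.1 = 801.0
  TFR = 5 × 801.0 / 1000 = 4.005
Rural:
  Sum of ASFRs = 51.5 + 166.0 + 334.5 + 357.5 + 178.0 + 32.9 + 3.6 = 1124.0
  TFR = 5 × 1124.0 / 1000 = 5.62
Difference = 4.005 − 5.62 = -1.615

-1.615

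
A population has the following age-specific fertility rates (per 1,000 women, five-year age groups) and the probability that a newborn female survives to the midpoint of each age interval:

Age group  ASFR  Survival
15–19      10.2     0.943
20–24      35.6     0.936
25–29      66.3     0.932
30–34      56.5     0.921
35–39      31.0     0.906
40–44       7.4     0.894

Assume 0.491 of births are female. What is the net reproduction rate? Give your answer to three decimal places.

0.470

Proportion female at birth = 0.491.
Per-age-group product (5 × ASFR × survival probability):
  15–19: 5 × 10.2/1000 × 0.943 = 0.04809
  20–24: 5 × 35.6/1000 × 0.936 = 0.16661
  25–29: 5 × 66.3/1000 × 0.932 = 0.30896
  30–34: 5 × 56.5/1000 × 0.921 = 0.26018
  35–39: 5 × 31.0/1000 × 0.906 = 0.14043
  40–44: 5 × 7.4/1000 × 0.894 = 0.03308
Sum = 0.95735
NRR = 0.491 × 0.95735 = 0.47006
With NRR below 1 the population is below replacement fertility.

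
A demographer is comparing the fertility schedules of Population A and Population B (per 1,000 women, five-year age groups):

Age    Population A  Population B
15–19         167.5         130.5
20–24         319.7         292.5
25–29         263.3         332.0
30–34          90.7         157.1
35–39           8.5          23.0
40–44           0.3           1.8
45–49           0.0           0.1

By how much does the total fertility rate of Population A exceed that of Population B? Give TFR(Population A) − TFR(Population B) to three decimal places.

-0.435

Population A:
  Sum of ASFRs = 167.5 + 319.7 + 263.3 + 90.7 + 8.5 + 0.3 + 0.0 = 850.0
  TFR = 5 × 850.0 / 1000 = 4.25
Population B:
  Sum of ASFRs = 130.5 + 292.5 + 332.0 + 157.1 + 23.0 + 1.8 + 0.1 = 937.0
  TFR = 5 × 937.0 / 1000 = 4.685
Difference = 4.25 − 4.685 = -0.435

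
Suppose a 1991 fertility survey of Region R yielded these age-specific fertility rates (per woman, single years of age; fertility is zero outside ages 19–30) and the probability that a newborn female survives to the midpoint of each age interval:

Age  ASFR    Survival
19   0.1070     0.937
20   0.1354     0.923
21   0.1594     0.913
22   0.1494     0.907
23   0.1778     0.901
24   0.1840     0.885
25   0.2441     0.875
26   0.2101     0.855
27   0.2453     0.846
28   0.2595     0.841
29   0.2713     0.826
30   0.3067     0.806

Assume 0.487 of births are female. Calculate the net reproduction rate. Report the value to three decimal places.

1.032

Proportion female at birth = 0.487.
Per-age-group product (1 × ASFR × survival probability):
  19: 1 × 0.1070 × 0.937 = 0.10026
  20: 1 × 0.1354 × 0.923 = 0.12497
  21: 1 × 0.1594 × 0.913 = 0.14553
  22: 1 × 0.1494 × 0.907 = 0.13551
  23: 1 × 0.1778 × 0.901 = 0.16020
  24: 1 × 0.1840 × 0.885 = 0.16284
  25: 1 × 0.2441 × 0.875 = 0.21359
  26: 1 × 0.2101 × 0.855 = 0.17964
  27: 1 × 0.2453 × 0.846 = 0.20752
  28: 1 × 0.2595 × 0.841 = 0.21824
  29: 1 × 0.2713 × 0.826 = 0.22409
  30: 1 × 0.3067 × 0.806 = 0.24720
Sum = 2.11959
NRR = 0.487 × 2.11959 = 1.03224
NRR > 1, so each generation more than replaces itself.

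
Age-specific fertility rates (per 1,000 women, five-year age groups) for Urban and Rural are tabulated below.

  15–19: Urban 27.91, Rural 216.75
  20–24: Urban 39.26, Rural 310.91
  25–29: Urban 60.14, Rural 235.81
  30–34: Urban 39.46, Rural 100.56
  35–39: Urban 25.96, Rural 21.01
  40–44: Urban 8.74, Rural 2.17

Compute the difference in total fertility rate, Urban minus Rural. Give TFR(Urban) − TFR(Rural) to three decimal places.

Urban:
  Sum of ASFRs = 27.91 + 39.26 + 60.14 + 39.46 + 25.96 + 8.74 = 201.47
  TFR = 5 × 201.47 / 1000 = 1.00735
Rural:
  Sum of ASFRs = 216.75 + 310.91 + 235.81 + 100.56 + 21.01 + 2.17 = 887.21
  TFR = 5 × 887.21 / 1000 = 4.43605
Difference = 1.00735 − 4.43605 = -3.4287

-3.429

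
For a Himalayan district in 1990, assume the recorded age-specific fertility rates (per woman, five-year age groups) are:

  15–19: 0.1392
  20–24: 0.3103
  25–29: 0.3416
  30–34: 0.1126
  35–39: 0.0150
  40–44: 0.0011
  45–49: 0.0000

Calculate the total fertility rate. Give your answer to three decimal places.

4.599

Sum of ASFRs = 0.1392 + 0.3103 + 0.3416 + 0.1126 + 0.0150 + 0.0011 + 0.0000 = 0.9198
TFR = 5 × 0.9198 = 4.599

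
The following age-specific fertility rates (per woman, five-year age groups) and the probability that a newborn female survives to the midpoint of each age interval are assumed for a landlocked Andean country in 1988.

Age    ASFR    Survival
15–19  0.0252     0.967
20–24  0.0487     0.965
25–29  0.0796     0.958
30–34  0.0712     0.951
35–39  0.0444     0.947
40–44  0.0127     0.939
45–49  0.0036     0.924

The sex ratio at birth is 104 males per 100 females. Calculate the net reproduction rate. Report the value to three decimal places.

0.668

Proportion female at birth = 100 / (100 + 104) = 0.49020.
Each age group contributes 5 × ASFR × survival:
  15–19: 5 × 0.0252 × 0.967 = 0.12184
  20–24: 5 × 0.0487 × 0.965 = 0.23498
  25–29: 5 × 0.0796 × 0.958 = 0.38128
  30–34: 5 × 0.0712 × 0.951 = 0.33856
  35–39: 5 × 0.0444 × 0.947 = 0.21023
  40–44: 5 × 0.0127 × 0.939 = 0.05963
  45–49: 5 × 0.0036 × 0.924 = 0.01663
Sum = 1.36315
NRR = 0.49020 × 1.36315 = 0.66822
An NRR under 1 implies long-run decline under these rates.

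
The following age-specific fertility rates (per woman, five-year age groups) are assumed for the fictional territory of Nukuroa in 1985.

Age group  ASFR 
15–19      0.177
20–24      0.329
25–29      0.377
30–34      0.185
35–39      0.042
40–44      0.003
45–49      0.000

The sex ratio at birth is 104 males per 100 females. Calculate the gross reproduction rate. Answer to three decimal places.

2.728

Proportion female at birth = 100 / (100 + 104) = 0.49020.
Sum of ASFRs = 0.177 + 0.329 + 0.377 + 0.185 + 0.042 + 0.003 + 0.000 = 1.113
TFR = 5 × 1.113 = 5.565
GRR = 0.49020 × 5.565 = 2.72796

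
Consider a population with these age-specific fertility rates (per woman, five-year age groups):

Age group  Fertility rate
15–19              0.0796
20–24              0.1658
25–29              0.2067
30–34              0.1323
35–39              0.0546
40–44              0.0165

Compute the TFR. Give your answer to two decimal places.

3.28

Sum of ASFRs = 0.0796 + 0.1658 + 0.2067 + 0.1323 + 0.0546 + 0.0165 = 0.6555
TFR = 5 × 0.6555 = 3.2775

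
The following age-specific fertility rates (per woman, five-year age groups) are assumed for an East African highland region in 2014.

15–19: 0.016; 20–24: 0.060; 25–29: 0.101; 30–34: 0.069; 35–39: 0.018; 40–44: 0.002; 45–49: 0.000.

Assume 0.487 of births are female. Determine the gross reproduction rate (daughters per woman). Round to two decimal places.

Proportion female at birth = 0.487.
Sum of ASFRs = 0.016 + 0.060 + 0.101 + 0.069 + 0.018 + 0.002 + 0.000 = 0.266
TFR = 5 × 0.266 = 1.33
GRR = 0.487 × 1.33 = 0.64771

0.65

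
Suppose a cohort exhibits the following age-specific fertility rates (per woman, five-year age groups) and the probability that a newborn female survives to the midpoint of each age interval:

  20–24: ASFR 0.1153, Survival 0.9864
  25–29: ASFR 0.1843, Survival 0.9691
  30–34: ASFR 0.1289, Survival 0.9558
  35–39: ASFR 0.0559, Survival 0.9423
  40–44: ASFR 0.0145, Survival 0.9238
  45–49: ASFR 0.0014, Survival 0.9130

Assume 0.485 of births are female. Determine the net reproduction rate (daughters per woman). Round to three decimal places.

1.171

Proportion female at birth = 0.485.
Each age group contributes 5 × ASFR × survival:
  20–24: 5 × 0.1153 × 0.9864 = 0.56866
  25–29: 5 × 0.1843 × 0.9691 = 0.89303
  30–34: 5 × 0.1289 × 0.9558 = 0.61601
  35–39: 5 × 0.0559 × 0.9423 = 0.26337
  40–44: 5 × 0.0145 × 0.9238 = 0.06698
  45–49: 5 × 0.0014 × 0.9130 = 0.00639
Sum = 2.41444
NRR = 0.485 × 2.41444 = 1.17100
An NRR exceeding 1 indicates intrinsic growth under these rates.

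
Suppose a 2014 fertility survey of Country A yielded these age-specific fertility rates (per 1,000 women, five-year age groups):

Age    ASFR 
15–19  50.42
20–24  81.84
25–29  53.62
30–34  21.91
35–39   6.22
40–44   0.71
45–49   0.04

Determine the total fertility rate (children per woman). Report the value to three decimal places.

Sum of ASFRs = 50.42 + 81.84 + 53.62 + 21.91 + 6.22 + 0.71 + 0.04 = 214.76
TFR = 5 × 214.76 / 1000 = 1.0738

1.074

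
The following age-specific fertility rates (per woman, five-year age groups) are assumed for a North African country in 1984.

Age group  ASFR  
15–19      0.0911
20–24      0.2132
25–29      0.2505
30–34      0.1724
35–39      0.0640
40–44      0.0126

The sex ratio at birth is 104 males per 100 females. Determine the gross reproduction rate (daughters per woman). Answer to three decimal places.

1.970

Proportion female at birth = 100 / (100 + 104) = 0.49020.
Sum of ASFRs = 0.0911 + 0.2132 + 0.2505 + 0.1724 + 0.0640 + 0.0126 = 0.8038
TFR = 5 × 0.8038 = 4.019
GRR = 0.49020 × 4.019 = 1.97011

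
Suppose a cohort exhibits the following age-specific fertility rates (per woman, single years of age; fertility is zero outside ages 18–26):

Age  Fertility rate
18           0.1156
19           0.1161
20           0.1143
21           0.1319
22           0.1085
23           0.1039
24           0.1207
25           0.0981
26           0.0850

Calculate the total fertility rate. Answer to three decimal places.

0.994

Sum of ASFRs = 0.1156 + 0.1161 + 0.1143 + 0.1319 + 0.1085 + 0.1039 + 0.1207 + 0.0981 + 0.0850 = 0.9941
TFR = 0.9941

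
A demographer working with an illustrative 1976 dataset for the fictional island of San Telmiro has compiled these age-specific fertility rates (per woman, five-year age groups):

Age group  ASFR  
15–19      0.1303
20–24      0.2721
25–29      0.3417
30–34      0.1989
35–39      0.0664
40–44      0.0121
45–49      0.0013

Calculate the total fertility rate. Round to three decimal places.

Sum of ASFRs = 0.1303 + 0.2721 + 0.3417 + 0.1989 + 0.0664 + 0.0121 + 0.0013 = 1.0228
TFR = 5 × 1.0228 = 5.114

5.114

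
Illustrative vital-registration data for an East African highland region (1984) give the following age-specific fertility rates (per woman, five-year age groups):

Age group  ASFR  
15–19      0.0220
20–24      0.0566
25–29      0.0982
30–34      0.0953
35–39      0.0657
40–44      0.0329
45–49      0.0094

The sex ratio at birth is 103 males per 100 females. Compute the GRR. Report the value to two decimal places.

Proportion female at birth = 100 / (100 + 103) = 0.49261.
Sum of ASFRs = 0.0220 + 0.0566 + 0.0982 + 0.0953 + 0.0657 + 0.0329 + 0.0094 = 0.3801
TFR = 5 × 0.3801 = 1.9005
GRR = 0.49261 × 1.9005 = 0.93621

0.94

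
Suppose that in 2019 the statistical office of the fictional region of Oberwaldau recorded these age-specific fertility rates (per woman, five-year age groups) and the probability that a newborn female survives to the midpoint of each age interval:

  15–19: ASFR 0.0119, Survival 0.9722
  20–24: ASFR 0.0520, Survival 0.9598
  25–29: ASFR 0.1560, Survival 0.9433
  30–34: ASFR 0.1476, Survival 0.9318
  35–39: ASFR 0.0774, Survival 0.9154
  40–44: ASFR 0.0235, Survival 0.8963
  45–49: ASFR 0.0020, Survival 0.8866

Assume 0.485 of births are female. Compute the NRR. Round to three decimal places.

1.067

Proportion female at birth = 0.485.
Each age group contributes 5 × ASFR × survival:
  15–19: 5 × 0.0119 × 0.9722 = 0.05785
  20–24: 5 × 0.0520 × 0.9598 = 0.24955
  25–29: 5 × 0.1560 × 0.9433 = 0.73577
  30–34: 5 × 0.1476 × 0.9318 = 0.68767
  35–39: 5 × 0.0774 × 0.9154 = 0.35426
  40–44: 5 × 0.0235 × 0.8963 = 0.10532
  45–49: 5 × 0.0020 × 0.8866 = 0.00887
Sum = 2.19929
NRR = 0.485 × 2.19929 = 1.06666
With NRR above 1 the population is above replacement fertility.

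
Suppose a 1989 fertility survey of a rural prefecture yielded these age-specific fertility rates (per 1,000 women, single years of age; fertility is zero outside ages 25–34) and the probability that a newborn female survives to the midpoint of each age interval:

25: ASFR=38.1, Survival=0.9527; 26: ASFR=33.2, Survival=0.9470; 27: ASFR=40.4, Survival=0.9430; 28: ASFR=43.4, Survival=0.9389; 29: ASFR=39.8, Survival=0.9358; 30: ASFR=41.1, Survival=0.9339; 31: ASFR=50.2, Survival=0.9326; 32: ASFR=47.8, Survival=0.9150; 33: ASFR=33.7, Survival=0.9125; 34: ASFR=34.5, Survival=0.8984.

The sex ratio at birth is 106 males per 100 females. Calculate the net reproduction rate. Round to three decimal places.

Proportion female at birth = 100 / (100 + 106) = 0.48544.
Survival-weighted fertility by age (1·fₓ·Sₓ):
  25: 1 × 38.1/1000 × 0.9527 = 0.03630
  26: 1 × 33.2/1000 × 0.9470 = 0.03144
  27: 1 × 40.4/1000 × 0.9430 = 0.03810
  28: 1 × 43.4/1000 × 0.9389 = 0.04075
  29: 1 × 39.8/1000 × 0.9358 = 0.03724
  30: 1 × 41.1/1000 × 0.9339 = 0.03838
  31: 1 × 50.2/1000 × 0.9326 = 0.04682
  32: 1 × 47.8/1000 × 0.9150 = 0.04374
  33: 1 × 33.7/1000 × 0.9125 = 0.03075
  34: 1 × 34.5/1000 × 0.8984 = 0.03099
Sum = 0.37451
NRR = 0.48544 × 0.37451 = 0.18180

0.182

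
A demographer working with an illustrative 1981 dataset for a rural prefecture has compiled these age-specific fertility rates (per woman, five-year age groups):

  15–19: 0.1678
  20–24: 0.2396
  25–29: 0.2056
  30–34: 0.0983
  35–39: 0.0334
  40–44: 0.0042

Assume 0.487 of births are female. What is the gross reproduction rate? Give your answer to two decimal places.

1.82

Proportion female at birth = 0.487.
Sum of ASFRs = 0.1678 + 0.2396 + 0.2056 + 0.0983 + 0.0334 + 0.0042 = 0.7489
TFR = 5 × 0.7489 = 3.7445
GRR = 0.487 × 3.7445 = 1.82357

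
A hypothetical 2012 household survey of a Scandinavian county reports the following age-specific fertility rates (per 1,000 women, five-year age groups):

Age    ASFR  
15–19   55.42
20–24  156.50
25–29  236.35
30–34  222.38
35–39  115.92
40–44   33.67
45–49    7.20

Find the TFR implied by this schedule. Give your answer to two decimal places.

Sum of ASFRs = 55.42 + 156.50 + 236.35 + 222.38 + 115.92 + 33.67 + 7.20 = 827.44
TFR = 5 × 827.44 / 1000 = 4.1372

4.14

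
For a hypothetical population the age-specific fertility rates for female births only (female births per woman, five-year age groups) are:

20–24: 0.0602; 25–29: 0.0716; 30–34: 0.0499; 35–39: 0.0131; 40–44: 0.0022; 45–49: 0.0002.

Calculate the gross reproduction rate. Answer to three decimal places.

Sum of female ASFRs = 0.0602 + 0.0716 + 0.0499 + 0.0131 + 0.0022 + 0.0002 = 0.1972
GRR = 5 × 0.1972 = 0.986

0.986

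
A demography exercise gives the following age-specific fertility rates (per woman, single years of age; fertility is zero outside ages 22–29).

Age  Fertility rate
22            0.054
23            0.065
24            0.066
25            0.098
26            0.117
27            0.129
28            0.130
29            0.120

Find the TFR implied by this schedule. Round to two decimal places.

Sum of ASFRs = 0.054 + 0.065 + 0.066 + 0.098 + 0.117 + 0.129 + 0.130 + 0.120 = 0.779
TFR = 0.779

0.78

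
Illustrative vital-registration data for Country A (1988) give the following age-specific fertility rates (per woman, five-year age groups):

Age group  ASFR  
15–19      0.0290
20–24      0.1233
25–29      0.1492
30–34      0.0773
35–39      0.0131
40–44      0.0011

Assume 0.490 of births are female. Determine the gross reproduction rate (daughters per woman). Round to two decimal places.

Proportion female at birth = 0.490.
Sum of ASFRs = 0.0290 + 0.1233 + 0.1492 + 0.0773 + 0.0131 + 0.0011 = 0.3930
TFR = 5 × 0.3930 = 1.965
GRR = 0.490 × 1.965 = 0.96285

0.96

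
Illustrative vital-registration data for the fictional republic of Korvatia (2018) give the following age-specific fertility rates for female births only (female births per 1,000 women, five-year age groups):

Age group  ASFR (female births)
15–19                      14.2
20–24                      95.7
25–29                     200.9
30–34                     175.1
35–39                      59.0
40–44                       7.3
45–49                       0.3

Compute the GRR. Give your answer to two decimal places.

Sum of female ASFRs = 14.2 + 95.7 + 200.9 + 175.1 + 59.0 + 7.3 + 0.3 = 552.5
GRR = 5 × 552.5 / 1000 = 2.7625

2.76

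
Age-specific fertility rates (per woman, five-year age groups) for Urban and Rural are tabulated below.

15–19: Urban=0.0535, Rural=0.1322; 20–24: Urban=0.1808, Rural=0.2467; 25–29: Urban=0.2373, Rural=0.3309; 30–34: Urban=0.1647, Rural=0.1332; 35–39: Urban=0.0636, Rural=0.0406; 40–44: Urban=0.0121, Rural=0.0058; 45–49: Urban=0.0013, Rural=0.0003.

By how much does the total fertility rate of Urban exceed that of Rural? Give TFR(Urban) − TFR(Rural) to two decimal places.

-0.88

Urban:
  Sum of ASFRs = 0.0535 + 0.1808 + 0.2373 + 0.1647 + 0.0636 + 0.0121 + 0.0013 = 0.7133
  TFR = 5 × 0.7133 = 3.5665
Rural:
  Sum of ASFRs = 0.1322 + 0.2467 + 0.3309 + 0.1332 + 0.0406 + 0.0058 + 0.0003 = 0.8897
  TFR = 5 × 0.8897 = 4.4485
Difference = 3.5665 − 4.4485 = -0.882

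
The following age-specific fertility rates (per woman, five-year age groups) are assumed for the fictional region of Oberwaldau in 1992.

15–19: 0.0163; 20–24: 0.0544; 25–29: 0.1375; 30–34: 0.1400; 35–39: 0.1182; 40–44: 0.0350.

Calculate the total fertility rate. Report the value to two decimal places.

2.51

Sum of ASFRs = 0.0163 + 0.0544 + 0.1375 + 0.1400 + 0.1182 + 0.0350 = 0.5014
TFR = 5 × 0.5014 = 2.507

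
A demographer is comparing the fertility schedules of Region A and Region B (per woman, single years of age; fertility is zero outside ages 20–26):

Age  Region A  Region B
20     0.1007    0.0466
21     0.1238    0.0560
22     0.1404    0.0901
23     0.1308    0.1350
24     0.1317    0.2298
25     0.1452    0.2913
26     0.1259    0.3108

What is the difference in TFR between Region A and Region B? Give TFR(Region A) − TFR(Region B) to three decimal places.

-0.261

Region A:
  Sum of ASFRs = 0.1007 + 0.1238 + 0.1404 + 0.1308 + 0.1317 + 0.1452 + 0.1259 = 0.8985
  TFR = 0.8985
Region B:
  Sum of ASFRs = 0.0466 + 0.0560 + 0.0901 + 0.1350 + 0.2298 + 0.2913 + 0.3108 = 1.1596
  TFR = 1.1596
Difference = 0.8985 − 1.1596 = -0.2611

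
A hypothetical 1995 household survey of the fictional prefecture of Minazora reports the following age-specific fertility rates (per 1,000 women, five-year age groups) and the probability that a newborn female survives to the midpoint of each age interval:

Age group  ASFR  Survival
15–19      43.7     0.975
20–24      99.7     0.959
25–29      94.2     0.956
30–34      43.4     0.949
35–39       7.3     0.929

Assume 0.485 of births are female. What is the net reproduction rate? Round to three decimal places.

Proportion female at birth = 0.485.
Per-age-group product (5 × ASFR × survival probability):
  15–19: 5 × 43.7/1000 × 0.975 = 0.21304
  20–24: 5 × 99.7/1000 × 0.959 = 0.47806
  25–29: 5 × 94.2/1000 × 0.956 = 0.45028
  30–34: 5 × 43.4/1000 × 0.949 = 0.20593
  35–39: 5 × 7.3/1000 × 0.929 = 0.03391
Sum = 1.38122
NRR = 0.485 × 1.38122 = 0.66989

0.670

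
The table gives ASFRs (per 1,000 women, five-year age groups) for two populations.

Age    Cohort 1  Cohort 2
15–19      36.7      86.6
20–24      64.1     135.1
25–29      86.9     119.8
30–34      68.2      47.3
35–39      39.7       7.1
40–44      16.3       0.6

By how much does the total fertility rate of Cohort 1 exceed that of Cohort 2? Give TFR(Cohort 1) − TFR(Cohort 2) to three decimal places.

-0.423

Cohort 1:
  Sum of ASFRs = 36.7 + 64.1 + 86.9 + 68.2 + 39.7 + 16.3 = 311.9
  TFR = 5 × 311.9 / 1000 = 1.5595
Cohort 2:
  Sum of ASFRs = 86.6 + 135.1 + 119.8 + 47.3 + 7.1 + 0.6 = 396.5
  TFR = 5 × 396.5 / 1000 = 1.9825
Difference = 1.5595 − 1.9825 = -0.423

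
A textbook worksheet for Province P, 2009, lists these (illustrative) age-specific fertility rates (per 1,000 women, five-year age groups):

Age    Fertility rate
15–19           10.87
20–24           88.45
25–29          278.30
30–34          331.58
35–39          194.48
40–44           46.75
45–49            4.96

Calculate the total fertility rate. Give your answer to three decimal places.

4.777

Sum of ASFRs = 10.87 + 88.45 + 278.30 + 331.58 + 194.48 + 46.75 + 4.96 = 955.39
TFR = 5 × 955.39 / 1000 = 4.77695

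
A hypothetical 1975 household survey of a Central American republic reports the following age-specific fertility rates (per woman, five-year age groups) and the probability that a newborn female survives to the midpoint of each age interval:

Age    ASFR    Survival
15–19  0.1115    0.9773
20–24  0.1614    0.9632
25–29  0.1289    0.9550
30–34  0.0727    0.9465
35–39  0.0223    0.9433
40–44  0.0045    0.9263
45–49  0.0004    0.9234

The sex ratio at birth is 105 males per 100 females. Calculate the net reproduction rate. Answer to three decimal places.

Proportion female at birth = 100 / (100 + 105) = 0.48780.
Each age group contributes 5 × ASFR × survival:
  15–19: 5 × 0.1115 × 0.9773 = 0.54484
  20–24: 5 × 0.1614 × 0.9632 = 0.77730
  25–29: 5 × 0.1289 × 0.9550 = 0.61550
  30–34: 5 × 0.0727 × 0.9465 = 0.34405
  35–39: 5 × 0.0223 × 0.9433 = 0.10518
  40–44: 5 × 0.0045 × 0.9263 = 0.02084
  45–49: 5 × 0.0004 × 0.9234 = 0.00185
Sum = 2.40956
NRR = 0.48780 × 2.40956 = 1.17538

1.175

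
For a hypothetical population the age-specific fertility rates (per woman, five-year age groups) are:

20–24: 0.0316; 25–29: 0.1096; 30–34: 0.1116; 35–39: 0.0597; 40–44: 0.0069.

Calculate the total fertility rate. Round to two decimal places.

1.60

Sum of ASFRs = 0.0316 + 0.1096 + 0.1116 + 0.0597 + 0.0069 = 0.3194
TFR = 5 × 0.3194 = 1.597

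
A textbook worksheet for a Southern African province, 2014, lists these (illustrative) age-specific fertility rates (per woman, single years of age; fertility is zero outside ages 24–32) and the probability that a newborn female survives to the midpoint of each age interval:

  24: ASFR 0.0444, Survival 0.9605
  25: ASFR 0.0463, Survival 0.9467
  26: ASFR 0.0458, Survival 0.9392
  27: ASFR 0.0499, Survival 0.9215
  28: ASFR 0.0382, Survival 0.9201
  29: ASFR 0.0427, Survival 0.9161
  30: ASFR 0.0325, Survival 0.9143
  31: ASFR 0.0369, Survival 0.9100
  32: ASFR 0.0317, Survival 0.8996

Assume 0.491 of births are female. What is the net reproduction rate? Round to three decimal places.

0.168

Proportion female at birth = 0.491.
Each age group contributes 1 × ASFR × survival:
  24: 1 × 0.0444 × 0.9605 = 0.04265
  25: 1 × 0.0463 × 0.9467 = 0.04383
  26: 1 × 0.0458 × 0.9392 = 0.04302
  27: 1 × 0.0499 × 0.9215 = 0.04598
  28: 1 × 0.0382 × 0.9201 = 0.03515
  29: 1 × 0.0427 × 0.9161 = 0.03912
  30: 1 × 0.0325 × 0.9143 = 0.02971
  31: 1 × 0.0369 × 0.9100 = 0.03358
  32: 1 × 0.0317 × 0.8996 = 0.02852
Sum = 0.34156
NRR = 0.491 × 0.34156 = 0.16771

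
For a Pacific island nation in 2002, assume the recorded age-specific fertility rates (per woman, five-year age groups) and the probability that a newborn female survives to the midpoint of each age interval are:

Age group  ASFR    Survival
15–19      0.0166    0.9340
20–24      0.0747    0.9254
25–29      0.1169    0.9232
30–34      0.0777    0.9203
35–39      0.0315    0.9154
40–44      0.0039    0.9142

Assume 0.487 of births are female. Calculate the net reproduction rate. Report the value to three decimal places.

0.722

Proportion female at birth = 0.487.
Weighting each age-specific rate by interval width and survival:
  15–19: 5 × 0.0166 × 0.9340 = 0.07752
  20–24: 5 × 0.0747 × 0.9254 = 0.34564
  25–29: 5 × 0.1169 × 0.9232 = 0.53961
  30–34: 5 × 0.0777 × 0.9203 = 0.35754
  35–39: 5 × 0.0315 × 0.9154 = 0.14418
  40–44: 5 × 0.0039 × 0.9142 = 0.01783
Sum = 1.48232
NRR = 0.487 × 1.48232 = 0.72189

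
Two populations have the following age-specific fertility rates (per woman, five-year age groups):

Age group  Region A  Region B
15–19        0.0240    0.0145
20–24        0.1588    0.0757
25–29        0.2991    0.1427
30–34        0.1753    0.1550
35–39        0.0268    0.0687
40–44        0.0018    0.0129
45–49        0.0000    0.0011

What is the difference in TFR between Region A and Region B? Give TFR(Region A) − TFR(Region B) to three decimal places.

1.076

Region A:
  Sum of ASFRs = 0.0240 + 0.1588 + 0.2991 + 0.1753 + 0.0268 + 0.0018 + 0.0000 = 0.6858
  TFR = 5 × 0.6858 = 3.429
Region B:
  Sum of ASFRs = 0.0145 + 0.0757 + 0.1427 + 0.1550 + 0.0687 + 0.0129 + 0.0011 = 0.4706
  TFR = 5 × 0.4706 = 2.353
Difference = 3.429 − 2.353 = 1.076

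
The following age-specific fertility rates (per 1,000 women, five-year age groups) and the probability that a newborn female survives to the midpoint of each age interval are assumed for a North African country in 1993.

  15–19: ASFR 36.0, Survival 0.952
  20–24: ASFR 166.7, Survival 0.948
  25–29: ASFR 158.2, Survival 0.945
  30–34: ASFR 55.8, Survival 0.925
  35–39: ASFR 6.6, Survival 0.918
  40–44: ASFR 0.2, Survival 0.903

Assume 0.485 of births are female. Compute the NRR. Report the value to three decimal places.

Proportion female at birth = 0.485.
Weighting each age-specific rate by interval width and survival:
  15–19: 5 × 36.0/1000 × 0.952 = 0.17136
  20–24: 5 × 166.7/1000 × 0.948 = 0.79016
  25–29: 5 × 158.2/1000 × 0.945 = 0.74750
  30–34: 5 × 55.8/1000 × 0.925 = 0.25808
  35–39: 5 × 6.6/1000 × 0.918 = 0.03029
  40–44: 5 × 0.2/1000 × 0.903 = 0.00090
Sum = 1.99829
NRR = 0.485 × 1.99829 = 0.96917

0.969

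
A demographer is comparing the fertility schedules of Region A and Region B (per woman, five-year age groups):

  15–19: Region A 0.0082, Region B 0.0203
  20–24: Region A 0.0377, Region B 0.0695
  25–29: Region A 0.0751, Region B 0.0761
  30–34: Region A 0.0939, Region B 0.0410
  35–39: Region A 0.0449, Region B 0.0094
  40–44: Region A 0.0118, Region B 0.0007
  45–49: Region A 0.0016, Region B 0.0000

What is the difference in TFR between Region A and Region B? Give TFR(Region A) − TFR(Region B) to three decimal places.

Region A:
  Sum of ASFRs = 0.0082 + 0.0377 + 0.0751 + 0.0939 + 0.0449 + 0.0118 + 0.0016 = 0.2732
  TFR = 5 × 0.2732 = 1.366
Region B:
  Sum of ASFRs = 0.0203 + 0.0695 + 0.0761 + 0.0410 + 0.0094 + 0.0007 + 0.0000 = 0.2170
  TFR = 5 × 0.2170 = 1.085
Difference = 1.366 − 1.085 = 0.281

0.281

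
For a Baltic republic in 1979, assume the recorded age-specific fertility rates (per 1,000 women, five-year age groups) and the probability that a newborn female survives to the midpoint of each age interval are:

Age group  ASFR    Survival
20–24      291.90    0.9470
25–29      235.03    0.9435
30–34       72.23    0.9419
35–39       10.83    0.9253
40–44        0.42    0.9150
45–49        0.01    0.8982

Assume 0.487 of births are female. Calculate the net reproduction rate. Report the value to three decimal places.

Proportion female at birth = 0.487.
Weighting each age-specific rate by interval width and survival:
  20–24: 5 × 291.90/1000 × 0.9470 = 1.38215
  25–29: 5 × 235.03/1000 × 0.9435 = 1.10875
  30–34: 5 × 72.23/1000 × 0.9419 = 0.34017
  35–39: 5 × 10.83/1000 × 0.9253 = 0.05010
  40–44: 5 × 0.42/1000 × 0.9150 = 0.00192
  45–49: 5 × 0.01/1000 × 0.8982 = 0.00004
Sum = 2.88313
NRR = 0.487 × 2.88313 = 1.40408
NRR > 1, so each generation more than replaces itself.

1.404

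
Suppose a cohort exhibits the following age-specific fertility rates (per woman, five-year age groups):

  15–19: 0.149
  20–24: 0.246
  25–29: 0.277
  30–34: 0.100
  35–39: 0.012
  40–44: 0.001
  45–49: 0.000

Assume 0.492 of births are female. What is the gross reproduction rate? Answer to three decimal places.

Proportion female at birth = 0.492.
Sum of ASFRs = 0.149 + 0.246 + 0.277 + 0.100 + 0.012 + 0.001 + 0.000 = 0.785
TFR = 5 × 0.785 = 3.925
GRR = 0.492 × 3.925 = 1.93110

1.931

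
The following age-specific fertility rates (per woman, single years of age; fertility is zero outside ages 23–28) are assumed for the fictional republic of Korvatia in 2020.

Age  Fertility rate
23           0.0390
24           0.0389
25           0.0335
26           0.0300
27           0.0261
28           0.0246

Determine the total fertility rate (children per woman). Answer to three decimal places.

Sum of ASFRs = 0.0390 + 0.0389 + 0.0335 + 0.0300 + 0.0261 + 0.0246 = 0.1921
TFR = 0.1921

0.192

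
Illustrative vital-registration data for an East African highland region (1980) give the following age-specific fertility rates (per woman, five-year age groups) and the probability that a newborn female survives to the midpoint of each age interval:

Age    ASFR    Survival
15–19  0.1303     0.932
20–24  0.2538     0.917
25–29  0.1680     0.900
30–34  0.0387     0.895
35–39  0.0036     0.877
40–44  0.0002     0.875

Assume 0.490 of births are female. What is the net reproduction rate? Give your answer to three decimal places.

Proportion female at birth = 0.490.
Survival-weighted fertility by age (5·fₓ·Sₓ):
  15–19: 5 × 0.1303 × 0.932 = 0.60720
  20–24: 5 × 0.2538 × 0.917 = 1.16367
  25–29: 5 × 0.1680 × 0.900 = 0.75600
  30–34: 5 × 0.0387 × 0.895 = 0.17318
  35–39: 5 × 0.0036 × 0.877 = 0.01579
  40–44: 5 × 0.0002 × 0.875 = 0.00088
Sum = 2.71672
NRR = 0.490 × 2.71672 = 1.33119

1.331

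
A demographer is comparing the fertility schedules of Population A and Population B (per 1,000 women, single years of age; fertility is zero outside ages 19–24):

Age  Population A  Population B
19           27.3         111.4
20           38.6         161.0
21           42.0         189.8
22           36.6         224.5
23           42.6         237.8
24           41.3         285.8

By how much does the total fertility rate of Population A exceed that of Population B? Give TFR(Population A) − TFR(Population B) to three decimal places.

-0.982

Population A:
  Sum of ASFRs = 27.3 + 38.6 + 42.0 + 36.6 + 42.6 + 41.3 = 228.4
  TFR = 228.4 / 1000 = 0.2284
Population B:
  Sum of ASFRs = 111.4 + 161.0 + 189.8 + 224.5 + 237.8 + 285.8 = 1210.3
  TFR = 1210.3 / 1000 = 1.2103
Difference = 0.2284 − 1.2103 = -0.9819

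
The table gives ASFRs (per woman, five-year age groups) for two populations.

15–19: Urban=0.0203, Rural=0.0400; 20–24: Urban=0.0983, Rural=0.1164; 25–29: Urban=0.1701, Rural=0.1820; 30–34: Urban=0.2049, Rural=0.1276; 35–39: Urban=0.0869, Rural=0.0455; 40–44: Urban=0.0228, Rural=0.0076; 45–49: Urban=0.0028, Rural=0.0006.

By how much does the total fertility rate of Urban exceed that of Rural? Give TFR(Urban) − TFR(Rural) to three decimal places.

0.432

Urban:
  Sum of ASFRs = 0.0203 + 0.0983 + 0.1701 + 0.2049 + 0.0869 + 0.0228 + 0.0028 = 0.6061
  TFR = 5 × 0.6061 = 3.0305
Rural:
  Sum of ASFRs = 0.0400 + 0.1164 + 0.1820 + 0.1276 + 0.0455 + 0.0076 + 0.0006 = 0.5197
  TFR = 5 × 0.5197 = 2.5985
Difference = 3.0305 − 2.5985 = 0.432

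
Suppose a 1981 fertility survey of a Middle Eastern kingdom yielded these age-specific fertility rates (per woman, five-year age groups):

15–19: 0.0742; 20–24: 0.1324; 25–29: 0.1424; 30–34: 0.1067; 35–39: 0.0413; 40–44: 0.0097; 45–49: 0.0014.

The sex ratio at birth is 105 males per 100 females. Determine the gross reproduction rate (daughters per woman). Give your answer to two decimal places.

Proportion female at birth = 100 / (100 + 105) = 0.48780.
Sum of ASFRs = 0.0742 + 0.1324 + 0.1424 + 0.1067 + 0.0413 + 0.0097 + 0.0014 = 0.5081
TFR = 5 × 0.5081 = 2.5405
GRR = 0.48780 × 2.5405 = 1.23926

1.24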